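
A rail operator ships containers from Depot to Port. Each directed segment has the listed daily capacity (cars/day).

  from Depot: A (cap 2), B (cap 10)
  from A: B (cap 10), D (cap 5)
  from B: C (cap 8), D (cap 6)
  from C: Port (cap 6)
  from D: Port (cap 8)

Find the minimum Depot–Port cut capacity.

12

Augment Depot→A→D→Port: bottleneck 2, flow now 2.
Augment Depot→B→C→Port: bottleneck 6, flow now 8.
Augment Depot→B→D→Port: bottleneck 4, flow now 12.
No augmenting path remains; maximum flow = 12.
By max-flow min-cut, the minimum cut capacity equals the max flow.
In the residual graph, reachable from Depot: {Depot}.
Min-cut edges: Depot→A (2), Depot→B (10); capacity 2 + 10 = 12.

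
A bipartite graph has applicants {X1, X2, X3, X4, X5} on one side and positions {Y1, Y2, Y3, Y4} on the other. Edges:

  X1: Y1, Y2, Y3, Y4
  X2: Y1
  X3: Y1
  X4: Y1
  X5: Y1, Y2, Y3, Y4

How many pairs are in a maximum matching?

Unit-capacity flow: source→left, listed edges, right→sink; max matching = max flow.
Augmenting path X1→Y1 (+1); matched 1.
Augmenting path X5→Y2 (+1); matched 2.
Augmenting path X2→Y1→X1→Y3 (+1); matched 3.
No augmenting path remains; maximum matching = 3.
König certificate: {X1, X5, Y1} is a vertex cover of size 3 (every listed pair touches it), so no matching can be larger.

3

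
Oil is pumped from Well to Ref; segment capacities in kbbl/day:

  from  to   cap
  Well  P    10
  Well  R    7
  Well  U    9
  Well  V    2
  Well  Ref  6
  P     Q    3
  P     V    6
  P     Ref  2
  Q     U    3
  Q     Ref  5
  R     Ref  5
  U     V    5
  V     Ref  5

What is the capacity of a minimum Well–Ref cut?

Augment Well→Ref: bottleneck 6, flow now 6.
Augment Well→P→Ref: bottleneck 2, flow now 8.
Augment Well→R→Ref: bottleneck 5, flow now 13.
Augment Well→V→Ref: bottleneck 2, flow now 15.
Augment Well→P→Q→Ref: bottleneck 3, flow now 18.
Augment Well→P→V→Ref: bottleneck 3, flow now 21.
No augmenting path remains; maximum flow = 21.
By max-flow min-cut, the minimum cut capacity equals the max flow.
In the residual graph, reachable from Well: {Well, P, R, U, V}.
Min-cut edges: Well→Ref (6), P→Q (3), P→Ref (2), R→Ref (5), V→Ref (5); capacity 6 + 3 + 2 + 5 + 5 = 21.

21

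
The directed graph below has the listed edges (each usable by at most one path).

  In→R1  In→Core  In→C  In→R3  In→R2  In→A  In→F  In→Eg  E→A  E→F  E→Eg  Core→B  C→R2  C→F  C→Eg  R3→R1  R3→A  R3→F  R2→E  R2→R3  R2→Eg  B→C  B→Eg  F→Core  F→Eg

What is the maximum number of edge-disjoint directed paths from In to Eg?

Assign every edge capacity 1; by Menger, the answer equals the max flow.
Path In→Eg (+1); total 1.
Path In→C→Eg (+1); total 2.
Path In→R2→Eg (+1); total 3.
Path In→F→Eg (+1); total 4.
Path In→Core→B→Eg (+1); total 5.
No residual In→Eg path; max flow = 5.
Certifying cut of size 5: {Core→B, F→Eg, In→C, In→Eg, In→R2}.

5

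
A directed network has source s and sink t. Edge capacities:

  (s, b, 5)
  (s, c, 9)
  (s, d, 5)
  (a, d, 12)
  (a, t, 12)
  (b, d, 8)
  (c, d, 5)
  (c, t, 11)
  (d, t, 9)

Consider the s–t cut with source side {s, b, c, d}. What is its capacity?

Edges leaving {s, b, c, d}: c→t (11), d→t (9).
Cut capacity = 11 + 9 = 20.

20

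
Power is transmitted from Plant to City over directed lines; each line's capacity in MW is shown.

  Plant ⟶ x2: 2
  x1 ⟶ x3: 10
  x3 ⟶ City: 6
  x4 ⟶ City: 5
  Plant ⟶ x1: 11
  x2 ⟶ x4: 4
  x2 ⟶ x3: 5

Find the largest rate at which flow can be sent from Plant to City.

Augment Plant→x1→x3→City: bottleneck 6, flow now 6.
Augment Plant→x2→x4→City: bottleneck 2, flow now 8.
No augmenting path remains; maximum flow = 8.
In the residual graph, reachable from Plant: {Plant, x1, x3}.
Min-cut edges: Plant→x2 (2), x3→City (6); capacity 2 + 6 = 8.
This cut is saturated, so no flow can exceed 8.

8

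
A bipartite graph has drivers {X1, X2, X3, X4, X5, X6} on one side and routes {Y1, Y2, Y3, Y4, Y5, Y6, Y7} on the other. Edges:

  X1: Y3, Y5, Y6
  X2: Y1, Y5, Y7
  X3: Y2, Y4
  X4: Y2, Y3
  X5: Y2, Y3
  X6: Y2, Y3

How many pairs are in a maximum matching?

5

Unit-capacity flow: source→left, listed edges, right→sink; max matching = max flow.
Augmenting path X1→Y3 (+1); matched 1.
Augmenting path X2→Y1 (+1); matched 2.
Augmenting path X3→Y2 (+1); matched 3.
Augmenting path X4→Y2→X3→Y4 (+1); matched 4.
Augmenting path X5→Y3→X1→Y5 (+1); matched 5.
No augmenting path remains; maximum matching = 5.
König certificate: {X1, X2, X3, Y2, Y3} is a vertex cover of size 5 (every listed pair touches it), so no matching can be larger.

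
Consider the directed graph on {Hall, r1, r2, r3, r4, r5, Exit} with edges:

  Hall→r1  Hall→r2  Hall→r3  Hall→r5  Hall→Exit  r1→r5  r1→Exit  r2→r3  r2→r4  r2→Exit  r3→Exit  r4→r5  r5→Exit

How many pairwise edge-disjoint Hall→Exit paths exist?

Assign every edge capacity 1; by Menger, the answer equals the max flow.
Path Hall→Exit (+1); total 1.
Path Hall→r1→Exit (+1); total 2.
Path Hall→r2→Exit (+1); total 3.
Path Hall→r3→Exit (+1); total 4.
Path Hall→r5→Exit (+1); total 5.
No residual Hall→Exit path; max flow = 5.
Certifying cut of size 5: {Hall→Exit, Hall→r1, Hall→r2, Hall→r3, Hall→r5}.

5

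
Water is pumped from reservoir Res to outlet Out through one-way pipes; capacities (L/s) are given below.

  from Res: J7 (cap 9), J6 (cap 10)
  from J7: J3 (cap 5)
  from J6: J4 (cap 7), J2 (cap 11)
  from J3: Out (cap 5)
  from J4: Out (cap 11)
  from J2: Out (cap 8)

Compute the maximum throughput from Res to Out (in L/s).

Augment Res→J7→J3→Out: bottleneck 5, flow now 5.
Augment Res→J6→J4→Out: bottleneck 7, flow now 12.
Augment Res→J6→J2→Out: bottleneck 3, flow now 15.
No augmenting path remains; maximum flow = 15.
In the residual graph, reachable from Res: {Res, J7}.
Min-cut edges: Res→J6 (10), J7→J3 (5); capacity 10 + 5 = 15.
This cut is saturated, so no flow can exceed 15.

15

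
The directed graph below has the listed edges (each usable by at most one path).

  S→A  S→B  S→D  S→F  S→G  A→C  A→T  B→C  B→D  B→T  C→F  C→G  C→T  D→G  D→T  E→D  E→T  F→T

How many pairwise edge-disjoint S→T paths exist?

4

Assign every edge capacity 1; by Menger, the answer equals the max flow.
Path S→A→T (+1); total 1.
Path S→B→T (+1); total 2.
Path S→D→T (+1); total 3.
Path S→F→T (+1); total 4.
No residual S→T path; max flow = 4.
Certifying cut of size 4: {S→A, S→B, S→D, S→F}.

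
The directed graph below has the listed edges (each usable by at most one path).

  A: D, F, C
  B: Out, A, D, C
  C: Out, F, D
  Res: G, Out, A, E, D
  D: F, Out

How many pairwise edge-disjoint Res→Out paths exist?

Assign every edge capacity 1; by Menger, the answer equals the max flow.
Path Res→Out (+1); total 1.
Path Res→D→Out (+1); total 2.
Path Res→A→C→Out (+1); total 3.
No residual Res→Out path; max flow = 3.
Certifying cut of size 3: {Res→A, Res→D, Res→Out}.

3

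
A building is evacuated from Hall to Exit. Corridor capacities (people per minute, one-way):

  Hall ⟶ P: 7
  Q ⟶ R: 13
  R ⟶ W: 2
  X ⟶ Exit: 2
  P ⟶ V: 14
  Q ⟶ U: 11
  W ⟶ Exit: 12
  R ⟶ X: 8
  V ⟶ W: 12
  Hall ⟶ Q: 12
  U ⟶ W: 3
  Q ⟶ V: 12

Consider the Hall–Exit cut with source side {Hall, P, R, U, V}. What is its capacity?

Edges leaving {Hall, P, R, U, V}: Hall→Q (12), R→W (2), R→X (8), U→W (3), V→W (12).
Cut capacity = 12 + 2 + 8 + 3 + 12 = 37.

37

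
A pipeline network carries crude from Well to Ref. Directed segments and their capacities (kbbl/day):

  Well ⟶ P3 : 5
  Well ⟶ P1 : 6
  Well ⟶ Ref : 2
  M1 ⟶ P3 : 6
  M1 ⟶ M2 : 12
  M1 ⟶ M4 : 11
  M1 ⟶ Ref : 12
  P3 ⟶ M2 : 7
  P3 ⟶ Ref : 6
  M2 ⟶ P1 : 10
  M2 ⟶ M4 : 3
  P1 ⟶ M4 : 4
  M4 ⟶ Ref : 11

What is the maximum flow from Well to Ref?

Augment Well→Ref: bottleneck 2, flow now 2.
Augment Well→P3→Ref: bottleneck 5, flow now 7.
Augment Well→P1→M4→Ref: bottleneck 4, flow now 11.
No augmenting path remains; maximum flow = 11.
In the residual graph, reachable from Well: {Well, P1}.
Min-cut edges: Well→P3 (5), Well→Ref (2), P1→M4 (4); capacity 5 + 2 + 4 = 11.
This cut is saturated, so no flow can exceed 11.

11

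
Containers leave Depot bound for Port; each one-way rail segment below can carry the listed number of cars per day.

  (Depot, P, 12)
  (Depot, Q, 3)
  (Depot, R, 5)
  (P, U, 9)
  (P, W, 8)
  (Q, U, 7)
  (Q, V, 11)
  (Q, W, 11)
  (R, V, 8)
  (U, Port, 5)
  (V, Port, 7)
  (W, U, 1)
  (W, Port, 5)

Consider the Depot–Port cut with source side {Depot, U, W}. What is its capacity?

Edges leaving {Depot, U, W}: Depot→P (12), Depot→Q (3), Depot→R (5), U→Port (5), W→Port (5).
Cut capacity = 12 + 3 + 5 + 5 + 5 = 30.

30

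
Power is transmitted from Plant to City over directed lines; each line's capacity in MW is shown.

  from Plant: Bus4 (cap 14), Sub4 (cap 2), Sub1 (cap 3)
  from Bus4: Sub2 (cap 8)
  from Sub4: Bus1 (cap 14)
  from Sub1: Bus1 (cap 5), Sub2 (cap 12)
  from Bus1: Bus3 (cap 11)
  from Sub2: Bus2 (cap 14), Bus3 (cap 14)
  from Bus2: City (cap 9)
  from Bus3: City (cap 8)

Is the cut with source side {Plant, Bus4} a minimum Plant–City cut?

Given cut capacity: 2 + 3 + 8 = 13.
Augment Plant→Bus4→Sub2→Bus2→City: bottleneck 8, flow now 8.
Augment Plant→Sub4→Bus1→Bus3→City: bottleneck 2, flow now 10.
Augment Plant→Sub1→Bus1→Bus3→City: bottleneck 3, flow now 13.
No augmenting path remains; maximum flow = 13.
Cut capacity 13 equals the max flow, so it is a minimum cut.

Yes — it is a minimum cut (capacity 13).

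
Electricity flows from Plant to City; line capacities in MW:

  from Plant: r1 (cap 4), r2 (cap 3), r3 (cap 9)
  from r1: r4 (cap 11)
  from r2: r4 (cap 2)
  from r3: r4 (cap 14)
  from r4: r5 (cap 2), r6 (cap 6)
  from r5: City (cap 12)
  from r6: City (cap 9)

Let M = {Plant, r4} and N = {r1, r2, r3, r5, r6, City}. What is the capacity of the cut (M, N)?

24

Edges leaving {Plant, r4}: Plant→r1 (4), Plant→r2 (3), Plant→r3 (9), r4→r5 (2), r4→r6 (6).
Cut capacity = 4 + 3 + 9 + 2 + 6 = 24.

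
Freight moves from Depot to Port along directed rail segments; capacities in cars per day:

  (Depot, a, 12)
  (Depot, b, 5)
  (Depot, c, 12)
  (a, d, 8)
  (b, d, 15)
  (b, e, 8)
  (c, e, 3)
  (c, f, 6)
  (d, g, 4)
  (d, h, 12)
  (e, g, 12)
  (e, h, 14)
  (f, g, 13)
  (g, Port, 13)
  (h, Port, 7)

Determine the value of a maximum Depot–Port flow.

Augment Depot→a→d→g→Port: bottleneck 4, flow now 4.
Augment Depot→a→d→h→Port: bottleneck 4, flow now 8.
Augment Depot→b→d→h→Port: bottleneck 3, flow now 11.
Augment Depot→b→e→g→Port: bottleneck 2, flow now 13.
Augment Depot→c→e→g→Port: bottleneck 3, flow now 16.
Augment Depot→c→f→g→Port: bottleneck 4, flow now 20.
No augmenting path remains; maximum flow = 20.
In the residual graph, reachable from Depot: {Depot, a, b, c, d, e, f, g, h}.
Min-cut edges: g→Port (13), h→Port (7); capacity 13 + 7 = 20.
This cut is saturated, so no flow can exceed 20.

20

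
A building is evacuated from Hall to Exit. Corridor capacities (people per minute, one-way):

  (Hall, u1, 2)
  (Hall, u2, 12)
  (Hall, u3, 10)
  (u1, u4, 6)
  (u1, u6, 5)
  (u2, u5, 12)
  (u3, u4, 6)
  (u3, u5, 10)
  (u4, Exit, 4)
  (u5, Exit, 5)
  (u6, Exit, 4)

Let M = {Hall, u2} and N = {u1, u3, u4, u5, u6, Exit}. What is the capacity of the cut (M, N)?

24

Edges leaving {Hall, u2}: Hall→u1 (2), Hall→u3 (10), u2→u5 (12).
Cut capacity = 2 + 10 + 12 = 24.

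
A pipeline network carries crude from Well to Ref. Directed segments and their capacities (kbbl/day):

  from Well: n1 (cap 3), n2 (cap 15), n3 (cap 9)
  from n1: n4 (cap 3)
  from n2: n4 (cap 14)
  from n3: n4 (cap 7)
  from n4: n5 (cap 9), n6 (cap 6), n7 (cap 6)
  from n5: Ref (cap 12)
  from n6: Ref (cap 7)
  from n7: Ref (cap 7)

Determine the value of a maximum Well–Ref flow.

Augment Well→n1→n4→n5→Ref: bottleneck 3, flow now 3.
Augment Well→n2→n4→n5→Ref: bottleneck 6, flow now 9.
Augment Well→n2→n4→n6→Ref: bottleneck 6, flow now 15.
Augment Well→n2→n4→n7→Ref: bottleneck 2, flow now 17.
Augment Well→n3→n4→n7→Ref: bottleneck 4, flow now 21.
No augmenting path remains; maximum flow = 21.
In the residual graph, reachable from Well: {Well, n1, n2, n3, n4}.
Min-cut edges: n4→n5 (9), n4→n6 (6), n4→n7 (6); capacity 9 + 6 + 6 = 21.
This cut is saturated, so no flow can exceed 21.

21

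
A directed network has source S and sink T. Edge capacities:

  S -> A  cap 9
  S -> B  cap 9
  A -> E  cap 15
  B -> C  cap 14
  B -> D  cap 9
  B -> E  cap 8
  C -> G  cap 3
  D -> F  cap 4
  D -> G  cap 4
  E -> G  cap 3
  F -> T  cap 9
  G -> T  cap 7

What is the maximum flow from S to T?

11

Augment S→A→E→G→T: bottleneck 3, flow now 3.
Augment S→B→C→G→T: bottleneck 3, flow now 6.
Augment S→B→D→F→T: bottleneck 4, flow now 10.
Augment S→B→D→G→T: bottleneck 1, flow now 11.
No augmenting path remains; maximum flow = 11.
In the residual graph, reachable from S: {S, A, B, C, D, E, G}.
Min-cut edges: D→F (4), G→T (7); capacity 4 + 7 = 11.
This cut is saturated, so no flow can exceed 11.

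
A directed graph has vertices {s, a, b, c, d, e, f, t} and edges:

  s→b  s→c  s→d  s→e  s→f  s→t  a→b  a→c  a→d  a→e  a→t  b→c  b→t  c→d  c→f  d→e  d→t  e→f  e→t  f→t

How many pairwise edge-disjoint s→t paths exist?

Assign every edge capacity 1; by Menger, the answer equals the max flow.
Path s→t (+1); total 1.
Path s→b→t (+1); total 2.
Path s→d→t (+1); total 3.
Path s→e→t (+1); total 4.
Path s→f→t (+1); total 5.
No residual s→t path; max flow = 5.
Certifying cut of size 5: {d→t, e→t, f→t, s→b, s→t}.

5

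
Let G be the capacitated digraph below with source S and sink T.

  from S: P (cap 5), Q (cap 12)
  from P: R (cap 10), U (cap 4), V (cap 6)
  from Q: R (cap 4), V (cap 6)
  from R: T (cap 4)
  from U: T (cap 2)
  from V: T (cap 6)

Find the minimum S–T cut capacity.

Augment S→P→R→T: bottleneck 4, flow now 4.
Augment S→P→U→T: bottleneck 1, flow now 5.
Augment S→Q→V→T: bottleneck 6, flow now 11.
Augment S→Q→R→P→U→T: bottleneck 1, flow now 12. (uses reverse residual edge)
No augmenting path remains; maximum flow = 12.
By max-flow min-cut, the minimum cut capacity equals the max flow.
In the residual graph, reachable from S: {S, P, Q, R, U, V}.
Min-cut edges: R→T (4), U→T (2), V→T (6); capacity 4 + 2 + 6 = 12.

12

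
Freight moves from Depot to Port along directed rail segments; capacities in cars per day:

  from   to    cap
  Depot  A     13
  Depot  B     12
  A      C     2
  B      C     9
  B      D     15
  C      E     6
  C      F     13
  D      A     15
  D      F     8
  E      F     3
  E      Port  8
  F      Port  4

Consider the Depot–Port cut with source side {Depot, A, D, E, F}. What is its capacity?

Edges leaving {Depot, A, D, E, F}: Depot→B (12), A→C (2), E→Port (8), F→Port (4).
Cut capacity = 12 + 2 + 8 + 4 = 26.

26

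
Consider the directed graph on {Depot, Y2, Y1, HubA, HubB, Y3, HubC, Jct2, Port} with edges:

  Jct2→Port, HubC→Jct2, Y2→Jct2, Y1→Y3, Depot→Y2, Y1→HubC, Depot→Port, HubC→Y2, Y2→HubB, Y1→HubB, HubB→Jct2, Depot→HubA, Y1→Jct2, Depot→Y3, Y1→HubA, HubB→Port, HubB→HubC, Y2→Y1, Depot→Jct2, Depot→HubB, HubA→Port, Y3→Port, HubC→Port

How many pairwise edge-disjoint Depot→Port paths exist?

6

Assign every edge capacity 1; by Menger, the answer equals the max flow.
Path Depot→Port (+1); total 1.
Path Depot→HubA→Port (+1); total 2.
Path Depot→HubB→Port (+1); total 3.
Path Depot→Y3→Port (+1); total 4.
Path Depot→Jct2→Port (+1); total 5.
Path Depot→Y2→Y1→HubC→Port (+1); total 6.
No residual Depot→Port path; max flow = 6.
Certifying cut of size 6: {Depot→HubA, Depot→HubB, Depot→Jct2, Depot→Port, Depot→Y2, Depot→Y3}.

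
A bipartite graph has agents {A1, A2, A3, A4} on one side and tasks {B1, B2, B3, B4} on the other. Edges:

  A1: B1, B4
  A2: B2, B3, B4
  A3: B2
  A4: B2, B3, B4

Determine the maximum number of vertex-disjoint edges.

Unit-capacity flow: source→left, listed edges, right→sink; max matching = max flow.
Augmenting path A1→B1 (+1); matched 1.
Augmenting path A2→B2 (+1); matched 2.
Augmenting path A4→B3 (+1); matched 3.
Augmenting path A3→B2→A2→B4 (+1); matched 4.
No augmenting path remains; maximum matching = 4.
König certificate: {A1, A2, A3, A4} is a vertex cover of size 4 (every listed pair touches it), so no matching can be larger.

4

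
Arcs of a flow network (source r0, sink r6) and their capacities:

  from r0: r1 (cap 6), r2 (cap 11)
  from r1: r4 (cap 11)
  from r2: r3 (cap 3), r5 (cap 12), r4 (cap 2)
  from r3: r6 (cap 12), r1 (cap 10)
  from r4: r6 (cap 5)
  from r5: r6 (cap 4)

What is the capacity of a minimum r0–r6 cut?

12

Augment r0→r1→r4→r6: bottleneck 5, flow now 5.
Augment r0→r2→r3→r6: bottleneck 3, flow now 8.
Augment r0→r2→r5→r6: bottleneck 4, flow now 12.
No augmenting path remains; maximum flow = 12.
By max-flow min-cut, the minimum cut capacity equals the max flow.
In the residual graph, reachable from r0: {r0, r1, r2, r4, r5}.
Min-cut edges: r2→r3 (3), r4→r6 (5), r5→r6 (4); capacity 3 + 5 + 4 = 12.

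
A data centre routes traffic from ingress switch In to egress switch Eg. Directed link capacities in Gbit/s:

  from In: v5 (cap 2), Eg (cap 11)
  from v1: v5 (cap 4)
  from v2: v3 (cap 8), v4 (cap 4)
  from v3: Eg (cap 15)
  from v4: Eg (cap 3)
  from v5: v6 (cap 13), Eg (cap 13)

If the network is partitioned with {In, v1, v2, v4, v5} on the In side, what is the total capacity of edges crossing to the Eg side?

Edges leaving {In, v1, v2, v4, v5}: In→Eg (11), v2→v3 (8), v4→Eg (3), v5→v6 (13), v5→Eg (13).
Cut capacity = 11 + 8 + 3 + 13 + 13 = 48.

48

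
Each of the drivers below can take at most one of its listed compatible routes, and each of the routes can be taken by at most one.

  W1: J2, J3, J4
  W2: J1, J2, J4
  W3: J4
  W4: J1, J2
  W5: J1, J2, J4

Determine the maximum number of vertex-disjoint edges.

Unit-capacity flow: source→left, listed edges, right→sink; max matching = max flow.
Augmenting path W1→J2 (+1); matched 1.
Augmenting path W2→J1 (+1); matched 2.
Augmenting path W3→J4 (+1); matched 3.
Augmenting path W4→J2→W1→J3 (+1); matched 4.
No augmenting path remains; maximum matching = 4.
König certificate: {W1, J1, J2, J4} is a vertex cover of size 4 (every listed pair touches it), so no matching can be larger.

4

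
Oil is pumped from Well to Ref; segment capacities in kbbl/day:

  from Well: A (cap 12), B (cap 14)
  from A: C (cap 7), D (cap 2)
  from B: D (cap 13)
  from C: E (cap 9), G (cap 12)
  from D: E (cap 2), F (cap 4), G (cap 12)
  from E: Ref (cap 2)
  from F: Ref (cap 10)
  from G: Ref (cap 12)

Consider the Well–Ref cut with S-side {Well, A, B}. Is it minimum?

Given cut capacity: 7 + 2 + 13 = 22.
Augment Well→A→C→E→Ref: bottleneck 2, flow now 2.
Augment Well→A→C→G→Ref: bottleneck 5, flow now 7.
Augment Well→A→D→F→Ref: bottleneck 2, flow now 9.
Augment Well→B→D→F→Ref: bottleneck 2, flow now 11.
Augment Well→B→D→G→Ref: bottleneck 7, flow now 18.
No augmenting path remains; maximum flow = 18.
In the residual graph, reachable from Well: {Well, A, B, C, D, E, G}.
Min-cut edges: D→F (4), E→Ref (2), G→Ref (12); capacity 4 + 2 + 12 = 18.
Cut capacity 22 exceeds the max flow 18, so it is not minimum.

No — its capacity is 22, but the minimum cut has capacity 18.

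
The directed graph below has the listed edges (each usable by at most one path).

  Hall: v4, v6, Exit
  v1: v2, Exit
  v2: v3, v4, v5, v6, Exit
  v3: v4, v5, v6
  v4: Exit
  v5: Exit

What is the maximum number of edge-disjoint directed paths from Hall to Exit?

2

Assign every edge capacity 1; by Menger, the answer equals the max flow.
Path Hall→Exit (+1); total 1.
Path Hall→v4→Exit (+1); total 2.
No residual Hall→Exit path; max flow = 2.
Certifying cut of size 2: {Hall→Exit, Hall→v4}.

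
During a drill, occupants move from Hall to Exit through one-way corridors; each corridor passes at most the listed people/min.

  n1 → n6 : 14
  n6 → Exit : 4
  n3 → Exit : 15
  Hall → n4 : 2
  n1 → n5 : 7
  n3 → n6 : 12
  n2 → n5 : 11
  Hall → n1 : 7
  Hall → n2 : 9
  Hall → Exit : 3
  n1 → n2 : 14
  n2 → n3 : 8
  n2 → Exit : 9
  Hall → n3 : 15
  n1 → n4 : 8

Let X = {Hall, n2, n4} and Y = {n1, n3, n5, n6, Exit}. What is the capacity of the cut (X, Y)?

Edges leaving {Hall, n2, n4}: Hall→n1 (7), Hall→n3 (15), Hall→Exit (3), n2→n3 (8), n2→n5 (11), n2→Exit (9).
Cut capacity = 7 + 15 + 3 + 8 + 11 + 9 = 53.

53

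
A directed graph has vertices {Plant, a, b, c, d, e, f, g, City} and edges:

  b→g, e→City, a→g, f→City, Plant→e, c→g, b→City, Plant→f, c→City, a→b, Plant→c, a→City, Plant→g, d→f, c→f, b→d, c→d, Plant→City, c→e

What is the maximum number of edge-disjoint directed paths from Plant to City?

4

Assign every edge capacity 1; by Menger, the answer equals the max flow.
Path Plant→City (+1); total 1.
Path Plant→c→City (+1); total 2.
Path Plant→e→City (+1); total 3.
Path Plant→f→City (+1); total 4.
No residual Plant→City path; max flow = 4.
Certifying cut of size 4: {Plant→City, Plant→c, Plant→e, Plant→f}.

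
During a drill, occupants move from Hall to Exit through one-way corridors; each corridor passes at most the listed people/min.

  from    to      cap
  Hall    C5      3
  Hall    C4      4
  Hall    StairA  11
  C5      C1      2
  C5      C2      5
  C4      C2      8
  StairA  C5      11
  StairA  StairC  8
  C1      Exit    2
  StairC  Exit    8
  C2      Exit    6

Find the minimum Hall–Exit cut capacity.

16

Augment Hall→C5→C1→Exit: bottleneck 2, flow now 2.
Augment Hall→C5→C2→Exit: bottleneck 1, flow now 3.
Augment Hall→C4→C2→Exit: bottleneck 4, flow now 7.
Augment Hall→StairA→StairC→Exit: bottleneck 8, flow now 15.
Augment Hall→StairA→C5→C2→Exit: bottleneck 1, flow now 16.
No augmenting path remains; maximum flow = 16.
By max-flow min-cut, the minimum cut capacity equals the max flow.
In the residual graph, reachable from Hall: {Hall, C5, C4, StairA, C2}.
Min-cut edges: C5→C1 (2), StairA→StairC (8), C2→Exit (6); capacity 2 + 8 + 6 = 16.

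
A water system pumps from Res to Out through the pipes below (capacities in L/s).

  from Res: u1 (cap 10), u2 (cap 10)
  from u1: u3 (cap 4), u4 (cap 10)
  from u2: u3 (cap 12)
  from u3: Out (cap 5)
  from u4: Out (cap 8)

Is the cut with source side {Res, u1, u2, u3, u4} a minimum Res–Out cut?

Given cut capacity: 5 + 8 = 13.
Augment Res→u1→u3→Out: bottleneck 4, flow now 4.
Augment Res→u1→u4→Out: bottleneck 6, flow now 10.
Augment Res→u2→u3→Out: bottleneck 1, flow now 11.
Augment Res→u2→u3→u1→u4→Out: bottleneck 2, flow now 13. (uses reverse residual edge)
No augmenting path remains; maximum flow = 13.
Cut capacity 13 equals the max flow, so it is a minimum cut.

Yes — it is a minimum cut (capacity 13).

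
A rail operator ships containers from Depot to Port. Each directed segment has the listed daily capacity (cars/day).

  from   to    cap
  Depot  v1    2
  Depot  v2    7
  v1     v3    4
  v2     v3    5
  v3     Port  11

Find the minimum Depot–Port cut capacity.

Augment Depot→v1→v3→Port: bottleneck 2, flow now 2.
Augment Depot→v2→v3→Port: bottleneck 5, flow now 7.
No augmenting path remains; maximum flow = 7.
By max-flow min-cut, the minimum cut capacity equals the max flow.
In the residual graph, reachable from Depot: {Depot, v2}.
Min-cut edges: Depot→v1 (2), v2→v3 (5); capacity 2 + 5 = 7.

7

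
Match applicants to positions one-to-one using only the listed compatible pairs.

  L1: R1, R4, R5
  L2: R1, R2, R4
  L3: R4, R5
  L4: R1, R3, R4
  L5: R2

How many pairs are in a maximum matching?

5

Unit-capacity flow: source→left, listed edges, right→sink; max matching = max flow.
Augmenting path L1→R1 (+1); matched 1.
Augmenting path L2→R2 (+1); matched 2.
Augmenting path L3→R4 (+1); matched 3.
Augmenting path L4→R3 (+1); matched 4.
Augmenting path L5→R2→L2→R1→L1→R5 (+1); matched 5.
No augmenting path remains; maximum matching = 5.
König certificate: {L1, L2, L3, L4, L5} is a vertex cover of size 5 (every listed pair touches it), so no matching can be larger.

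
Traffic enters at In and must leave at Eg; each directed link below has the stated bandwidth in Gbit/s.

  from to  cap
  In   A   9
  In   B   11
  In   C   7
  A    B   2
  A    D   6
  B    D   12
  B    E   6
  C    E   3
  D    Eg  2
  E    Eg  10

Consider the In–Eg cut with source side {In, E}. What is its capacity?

Edges leaving {In, E}: In→A (9), In→B (11), In→C (7), E→Eg (10).
Cut capacity = 9 + 11 + 7 + 10 = 37.

37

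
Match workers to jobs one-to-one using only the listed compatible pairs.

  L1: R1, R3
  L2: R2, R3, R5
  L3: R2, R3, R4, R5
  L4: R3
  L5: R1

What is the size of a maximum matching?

Unit-capacity flow: source→left, listed edges, right→sink; max matching = max flow.
Augmenting path L1→R1 (+1); matched 1.
Augmenting path L2→R2 (+1); matched 2.
Augmenting path L3→R3 (+1); matched 3.
Augmenting path L4→R3→L3→R4 (+1); matched 4.
No augmenting path remains; maximum matching = 4.
König certificate: {L2, L3, R1, R3} is a vertex cover of size 4 (every listed pair touches it), so no matching can be larger.

4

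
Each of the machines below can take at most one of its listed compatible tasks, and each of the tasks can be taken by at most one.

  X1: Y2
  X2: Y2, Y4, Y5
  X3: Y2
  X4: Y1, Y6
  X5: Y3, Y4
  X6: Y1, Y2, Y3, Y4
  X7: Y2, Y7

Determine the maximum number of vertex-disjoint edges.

6

Unit-capacity flow: source→left, listed edges, right→sink; max matching = max flow.
Augmenting path X1→Y2 (+1); matched 1.
Augmenting path X2→Y4 (+1); matched 2.
Augmenting path X4→Y1 (+1); matched 3.
Augmenting path X5→Y3 (+1); matched 4.
Augmenting path X7→Y7 (+1); matched 5.
Augmenting path X6→Y1→X4→Y6 (+1); matched 6.
No augmenting path remains; maximum matching = 6.
König certificate: {X2, X4, X5, X6, X7, Y2} is a vertex cover of size 6 (every listed pair touches it), so no matching can be larger.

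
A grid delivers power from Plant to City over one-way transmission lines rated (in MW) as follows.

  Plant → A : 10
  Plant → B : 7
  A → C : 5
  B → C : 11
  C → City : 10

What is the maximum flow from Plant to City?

10

Augment Plant→A→C→City: bottleneck 5, flow now 5.
Augment Plant→B→C→City: bottleneck 5, flow now 10.
No augmenting path remains; maximum flow = 10.
In the residual graph, reachable from Plant: {Plant, A, B, C}.
Min-cut edges: C→City (10); capacity 10 = 10.
This cut is saturated, so no flow can exceed 10.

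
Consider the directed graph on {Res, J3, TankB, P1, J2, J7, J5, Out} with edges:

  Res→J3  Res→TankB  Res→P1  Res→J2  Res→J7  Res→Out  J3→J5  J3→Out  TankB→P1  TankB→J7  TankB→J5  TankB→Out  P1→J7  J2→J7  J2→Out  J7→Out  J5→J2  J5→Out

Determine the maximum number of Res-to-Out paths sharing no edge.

5

Assign every edge capacity 1; by Menger, the answer equals the max flow.
Path Res→Out (+1); total 1.
Path Res→J3→Out (+1); total 2.
Path Res→TankB→Out (+1); total 3.
Path Res→J2→Out (+1); total 4.
Path Res→J7→Out (+1); total 5.
No residual Res→Out path; max flow = 5.
Certifying cut of size 5: {J7→Out, Res→J2, Res→J3, Res→Out, Res→TankB}.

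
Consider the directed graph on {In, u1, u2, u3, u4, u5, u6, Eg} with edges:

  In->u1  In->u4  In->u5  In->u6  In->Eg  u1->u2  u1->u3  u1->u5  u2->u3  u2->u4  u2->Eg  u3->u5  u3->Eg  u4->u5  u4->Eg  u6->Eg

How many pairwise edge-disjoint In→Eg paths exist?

4

Assign every edge capacity 1; by Menger, the answer equals the max flow.
Path In→Eg (+1); total 1.
Path In→u4→Eg (+1); total 2.
Path In→u6→Eg (+1); total 3.
Path In→u1→u2→Eg (+1); total 4.
No residual In→Eg path; max flow = 4.
Certifying cut of size 4: {In→Eg, In→u1, In→u4, In→u6}.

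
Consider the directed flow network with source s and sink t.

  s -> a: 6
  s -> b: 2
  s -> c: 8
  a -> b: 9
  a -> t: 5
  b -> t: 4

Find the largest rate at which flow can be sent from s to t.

Augment s→a→t: bottleneck 5, flow now 5.
Augment s→b→t: bottleneck 2, flow now 7.
Augment s→a→b→t: bottleneck 1, flow now 8.
No augmenting path remains; maximum flow = 8.
In the residual graph, reachable from s: {s, c}.
Min-cut edges: s→a (6), s→b (2); capacity 6 + 2 = 8.
This cut is saturated, so no flow can exceed 8.

8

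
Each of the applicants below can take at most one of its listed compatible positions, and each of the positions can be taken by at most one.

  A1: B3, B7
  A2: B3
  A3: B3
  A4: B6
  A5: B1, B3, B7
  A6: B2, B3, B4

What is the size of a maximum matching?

Unit-capacity flow: source→left, listed edges, right→sink; max matching = max flow.
Augmenting path A1→B3 (+1); matched 1.
Augmenting path A4→B6 (+1); matched 2.
Augmenting path A5→B1 (+1); matched 3.
Augmenting path A6→B2 (+1); matched 4.
Augmenting path A2→B3→A1→B7 (+1); matched 5.
No augmenting path remains; maximum matching = 5.
König certificate: {A1, A4, A5, A6, B3} is a vertex cover of size 5 (every listed pair touches it), so no matching can be larger.

5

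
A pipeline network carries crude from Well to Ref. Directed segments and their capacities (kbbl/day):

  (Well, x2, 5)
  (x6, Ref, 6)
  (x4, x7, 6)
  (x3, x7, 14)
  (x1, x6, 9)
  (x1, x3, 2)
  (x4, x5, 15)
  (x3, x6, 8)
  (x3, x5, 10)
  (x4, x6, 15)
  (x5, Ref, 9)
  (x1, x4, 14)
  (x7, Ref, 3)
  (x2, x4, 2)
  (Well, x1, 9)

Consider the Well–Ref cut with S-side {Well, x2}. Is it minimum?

Given cut capacity: 9 + 2 = 11.
Augment Well→x1→x6→Ref: bottleneck 6, flow now 6.
Augment Well→x1→x3→x5→Ref: bottleneck 2, flow now 8.
Augment Well→x1→x4→x5→Ref: bottleneck 1, flow now 9.
Augment Well→x2→x4→x5→Ref: bottleneck 2, flow now 11.
No augmenting path remains; maximum flow = 11.
Cut capacity 11 equals the max flow, so it is a minimum cut.

Yes — it is a minimum cut (capacity 11).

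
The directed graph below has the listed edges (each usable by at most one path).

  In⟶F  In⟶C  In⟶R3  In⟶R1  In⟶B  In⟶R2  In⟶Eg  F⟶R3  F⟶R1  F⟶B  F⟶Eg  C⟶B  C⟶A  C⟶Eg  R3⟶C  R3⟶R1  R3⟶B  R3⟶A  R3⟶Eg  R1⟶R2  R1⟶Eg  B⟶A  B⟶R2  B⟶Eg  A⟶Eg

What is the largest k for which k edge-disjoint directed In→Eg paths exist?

6

Assign every edge capacity 1; by Menger, the answer equals the max flow.
Path In→Eg (+1); total 1.
Path In→F→Eg (+1); total 2.
Path In→C→Eg (+1); total 3.
Path In→R3→Eg (+1); total 4.
Path In→R1→Eg (+1); total 5.
Path In→B→Eg (+1); total 6.
No residual In→Eg path; max flow = 6.
Certifying cut of size 6: {In→B, In→C, In→Eg, In→F, In→R1, In→R3}.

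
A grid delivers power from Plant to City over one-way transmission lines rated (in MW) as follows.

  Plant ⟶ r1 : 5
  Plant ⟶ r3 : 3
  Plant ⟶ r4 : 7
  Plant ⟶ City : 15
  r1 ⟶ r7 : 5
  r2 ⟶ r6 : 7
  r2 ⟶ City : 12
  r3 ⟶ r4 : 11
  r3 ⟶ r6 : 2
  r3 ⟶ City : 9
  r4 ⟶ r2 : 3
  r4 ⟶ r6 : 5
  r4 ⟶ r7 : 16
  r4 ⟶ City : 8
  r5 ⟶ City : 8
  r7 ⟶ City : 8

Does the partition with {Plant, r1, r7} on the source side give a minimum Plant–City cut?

No — its capacity is 33, but the minimum cut has capacity 30.

Given cut capacity: 3 + 7 + 15 + 8 = 33.
Augment Plant→City: bottleneck 15, flow now 15.
Augment Plant→r3→City: bottleneck 3, flow now 18.
Augment Plant→r4→City: bottleneck 7, flow now 25.
Augment Plant→r1→r7→City: bottleneck 5, flow now 30.
No augmenting path remains; maximum flow = 30.
In the residual graph, reachable from Plant: {Plant}.
Min-cut edges: Plant→r1 (5), Plant→r3 (3), Plant→r4 (7), Plant→City (15); capacity 5 + 3 + 7 + 15 = 30.
Cut capacity 33 exceeds the max flow 30, so it is not minimum.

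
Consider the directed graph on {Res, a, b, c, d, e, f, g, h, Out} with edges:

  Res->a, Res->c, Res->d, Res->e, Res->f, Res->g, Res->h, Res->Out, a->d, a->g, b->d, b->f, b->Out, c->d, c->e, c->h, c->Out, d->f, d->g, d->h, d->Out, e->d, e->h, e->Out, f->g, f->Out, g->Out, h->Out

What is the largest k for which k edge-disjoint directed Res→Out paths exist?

7

Assign every edge capacity 1; by Menger, the answer equals the max flow.
Path Res→Out (+1); total 1.
Path Res→c→Out (+1); total 2.
Path Res→d→Out (+1); total 3.
Path Res→e→Out (+1); total 4.
Path Res→f→Out (+1); total 5.
Path Res→g→Out (+1); total 6.
Path Res→h→Out (+1); total 7.
No residual Res→Out path; max flow = 7.
Certifying cut of size 7: {Res→Out, Res→c, Res→e, d→Out, f→Out, g→Out, h→Out}.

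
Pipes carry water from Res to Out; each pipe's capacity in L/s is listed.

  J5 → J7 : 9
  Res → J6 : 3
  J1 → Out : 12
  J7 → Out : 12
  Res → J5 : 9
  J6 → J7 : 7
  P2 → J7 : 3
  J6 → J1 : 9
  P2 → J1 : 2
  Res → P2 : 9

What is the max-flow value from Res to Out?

Augment Res→J5→J7→Out: bottleneck 9, flow now 9.
Augment Res→J6→J7→Out: bottleneck 3, flow now 12.
Augment Res→P2→J1→Out: bottleneck 2, flow now 14.
Augment Res→P2→J7→J6→J1→Out: bottleneck 3, flow now 17. (uses reverse residual edge)
No augmenting path remains; maximum flow = 17.
In the residual graph, reachable from Res: {Res, P2}.
Min-cut edges: Res→J5 (9), Res→J6 (3), P2→J7 (3), P2→J1 (2); capacity 9 + 3 + 3 + 2 = 17.
This cut is saturated, so no flow can exceed 17.

17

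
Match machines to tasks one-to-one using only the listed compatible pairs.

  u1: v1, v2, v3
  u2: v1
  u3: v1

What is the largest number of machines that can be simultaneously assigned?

Unit-capacity flow: source→left, listed edges, right→sink; max matching = max flow.
Augmenting path u1→v1 (+1); matched 1.
Augmenting path u2→v1→u1→v2 (+1); matched 2.
No augmenting path remains; maximum matching = 2.
König certificate: {u1, v1} is a vertex cover of size 2 (every listed pair touches it), so no matching can be larger.

2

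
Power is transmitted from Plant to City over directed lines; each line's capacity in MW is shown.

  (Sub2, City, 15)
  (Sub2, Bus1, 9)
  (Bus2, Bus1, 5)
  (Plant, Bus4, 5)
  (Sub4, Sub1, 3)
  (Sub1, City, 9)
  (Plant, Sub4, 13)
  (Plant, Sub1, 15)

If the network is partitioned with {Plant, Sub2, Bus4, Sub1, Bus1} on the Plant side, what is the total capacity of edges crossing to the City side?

Edges leaving {Plant, Sub2, Bus4, Sub1, Bus1}: Plant→Sub4 (13), Sub2→City (15), Sub1→City (9).
Cut capacity = 13 + 15 + 9 = 37.

37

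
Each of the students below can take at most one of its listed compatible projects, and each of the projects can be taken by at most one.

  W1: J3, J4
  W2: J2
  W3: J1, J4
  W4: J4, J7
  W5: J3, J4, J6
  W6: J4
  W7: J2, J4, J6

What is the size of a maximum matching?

Unit-capacity flow: source→left, listed edges, right→sink; max matching = max flow.
Augmenting path W1→J3 (+1); matched 1.
Augmenting path W2→J2 (+1); matched 2.
Augmenting path W3→J1 (+1); matched 3.
Augmenting path W4→J4 (+1); matched 4.
Augmenting path W5→J6 (+1); matched 5.
Augmenting path W6→J4→W4→J7 (+1); matched 6.
No augmenting path remains; maximum matching = 6.
König certificate: {W3, W4, J2, J3, J4, J6} is a vertex cover of size 6 (every listed pair touches it), so no matching can be larger.

6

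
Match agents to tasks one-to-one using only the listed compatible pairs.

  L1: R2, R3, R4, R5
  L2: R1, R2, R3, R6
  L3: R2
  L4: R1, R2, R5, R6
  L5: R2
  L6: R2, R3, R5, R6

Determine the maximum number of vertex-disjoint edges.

5

Unit-capacity flow: source→left, listed edges, right→sink; max matching = max flow.
Augmenting path L1→R2 (+1); matched 1.
Augmenting path L2→R1 (+1); matched 2.
Augmenting path L4→R5 (+1); matched 3.
Augmenting path L6→R3 (+1); matched 4.
Augmenting path L3→R2→L1→R4 (+1); matched 5.
No augmenting path remains; maximum matching = 5.
König certificate: {L1, L2, L4, L6, R2} is a vertex cover of size 5 (every listed pair touches it), so no matching can be larger.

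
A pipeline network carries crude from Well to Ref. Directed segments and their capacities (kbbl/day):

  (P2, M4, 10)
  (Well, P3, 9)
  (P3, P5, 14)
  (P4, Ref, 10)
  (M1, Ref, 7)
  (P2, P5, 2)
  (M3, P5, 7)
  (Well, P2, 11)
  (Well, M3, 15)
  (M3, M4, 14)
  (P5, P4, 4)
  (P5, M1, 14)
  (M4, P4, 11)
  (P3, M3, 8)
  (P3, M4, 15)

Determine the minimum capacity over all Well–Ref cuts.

Augment Well→P3→P5→M1→Ref: bottleneck 7, flow now 7.
Augment Well→P3→P5→P4→Ref: bottleneck 2, flow now 9.
Augment Well→M3→P5→P4→Ref: bottleneck 2, flow now 11.
Augment Well→M3→M4→P4→Ref: bottleneck 6, flow now 17.
No augmenting path remains; maximum flow = 17.
By max-flow min-cut, the minimum cut capacity equals the max flow.
In the residual graph, reachable from Well: {Well, P3, M3, P2, P5, M4, M1, P4}.
Min-cut edges: M1→Ref (7), P4→Ref (10); capacity 7 + 10 = 17.

17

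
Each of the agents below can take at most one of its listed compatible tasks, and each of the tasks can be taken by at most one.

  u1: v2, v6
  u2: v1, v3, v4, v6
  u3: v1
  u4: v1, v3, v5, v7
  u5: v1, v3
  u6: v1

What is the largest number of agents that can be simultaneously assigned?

5

Unit-capacity flow: source→left, listed edges, right→sink; max matching = max flow.
Augmenting path u1→v2 (+1); matched 1.
Augmenting path u2→v1 (+1); matched 2.
Augmenting path u4→v3 (+1); matched 3.
Augmenting path u3→v1→u2→v4 (+1); matched 4.
Augmenting path u5→v3→u4→v5 (+1); matched 5.
No augmenting path remains; maximum matching = 5.
König certificate: {u1, u2, u4, u5, v1} is a vertex cover of size 5 (every listed pair touches it), so no matching can be larger.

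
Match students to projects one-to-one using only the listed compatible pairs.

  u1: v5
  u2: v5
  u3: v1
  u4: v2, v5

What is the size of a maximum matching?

3

Unit-capacity flow: source→left, listed edges, right→sink; max matching = max flow.
Augmenting path u1→v5 (+1); matched 1.
Augmenting path u3→v1 (+1); matched 2.
Augmenting path u4→v2 (+1); matched 3.
No augmenting path remains; maximum matching = 3.
König certificate: {u3, u4, v5} is a vertex cover of size 3 (every listed pair touches it), so no matching can be larger.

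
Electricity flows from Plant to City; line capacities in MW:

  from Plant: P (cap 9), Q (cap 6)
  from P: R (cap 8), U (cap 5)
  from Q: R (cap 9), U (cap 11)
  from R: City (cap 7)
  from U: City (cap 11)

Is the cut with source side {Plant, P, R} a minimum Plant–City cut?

No — its capacity is 18, but the minimum cut has capacity 15.

Given cut capacity: 6 + 5 + 7 = 18.
Augment Plant→P→R→City: bottleneck 7, flow now 7.
Augment Plant→P→U→City: bottleneck 2, flow now 9.
Augment Plant→Q→U→City: bottleneck 6, flow now 15.
No augmenting path remains; maximum flow = 15.
In the residual graph, reachable from Plant: {Plant}.
Min-cut edges: Plant→P (9), Plant→Q (6); capacity 9 + 6 = 15.
Cut capacity 18 exceeds the max flow 15, so it is not minimum.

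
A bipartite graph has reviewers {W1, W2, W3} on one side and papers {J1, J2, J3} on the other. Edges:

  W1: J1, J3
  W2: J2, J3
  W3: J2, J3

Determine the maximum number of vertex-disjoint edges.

Unit-capacity flow: source→left, listed edges, right→sink; max matching = max flow.
Augmenting path W1→J1 (+1); matched 1.
Augmenting path W2→J2 (+1); matched 2.
Augmenting path W3→J3 (+1); matched 3.
No augmenting path remains; maximum matching = 3.
König certificate: {W1, W2, W3} is a vertex cover of size 3 (every listed pair touches it), so no matching can be larger.

3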